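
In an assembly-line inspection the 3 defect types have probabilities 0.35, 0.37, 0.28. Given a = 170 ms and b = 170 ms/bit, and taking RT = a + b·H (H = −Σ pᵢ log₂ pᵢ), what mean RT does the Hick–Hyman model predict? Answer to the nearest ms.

438 ms

Entropy contributions −pᵢ log₂ pᵢ: 0.5301, 0.5307, 0.5142; sum H = 1.5751 bits.
RT = a + bH = 170 + 170·1.5751 = 437.76 ms.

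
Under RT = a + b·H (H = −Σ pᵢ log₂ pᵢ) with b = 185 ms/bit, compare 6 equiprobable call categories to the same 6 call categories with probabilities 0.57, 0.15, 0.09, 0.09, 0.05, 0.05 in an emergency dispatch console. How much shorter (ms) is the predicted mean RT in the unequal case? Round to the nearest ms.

The RT saving is b·ΔH. Equiprobable H₀ = log₂(6) = 2.5850 bits; with the given probabilities H = 1.9303 bits.
b·(H₀ − H) = 185 × (2.5850 − 1.9303) = 121.11 ms.

121 ms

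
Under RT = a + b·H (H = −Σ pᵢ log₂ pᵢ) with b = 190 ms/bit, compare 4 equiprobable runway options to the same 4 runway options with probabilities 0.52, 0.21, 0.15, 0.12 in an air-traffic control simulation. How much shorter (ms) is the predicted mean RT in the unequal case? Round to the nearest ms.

49 ms

Equiprobable entropy H₀ = log₂ 4 = 2.0000 bits.
Skewed entropy H = −Σ pᵢ log₂ pᵢ = 1.7410 bits.
ΔRT = b·(H₀ − H) = 190 × 0.2590 = 49.21 ms.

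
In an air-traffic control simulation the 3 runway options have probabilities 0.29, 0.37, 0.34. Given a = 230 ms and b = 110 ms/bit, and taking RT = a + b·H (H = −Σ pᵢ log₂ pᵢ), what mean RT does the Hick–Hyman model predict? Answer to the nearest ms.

404 ms

H = 0.29·log₂(1/0.29) + 0.37·log₂(1/0.37) + 0.34·log₂(1/0.34) = 1.5778 bits.
RT = 230 + 110 × 1.5778 = 403.56 ms.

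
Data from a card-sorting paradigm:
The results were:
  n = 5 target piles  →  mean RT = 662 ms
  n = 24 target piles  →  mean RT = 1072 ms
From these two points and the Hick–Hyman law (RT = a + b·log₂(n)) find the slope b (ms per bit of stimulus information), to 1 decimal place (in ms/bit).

Slope: b = (1072 − 662) / (log₂ 24 − log₂ 5) = 410/2.2630 = 181.173 ms/bit.

181.2 ms/bit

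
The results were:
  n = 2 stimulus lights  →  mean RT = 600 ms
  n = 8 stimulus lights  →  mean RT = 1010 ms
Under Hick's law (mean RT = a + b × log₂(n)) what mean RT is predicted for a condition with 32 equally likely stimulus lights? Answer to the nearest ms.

RT is linear in log₂ n, so two points fix the line:
  b = (1010 − 600) / (log₂ 8 − log₂ 2) = 410 / (3 − 1) = 205 ms/bit
  a = 600 − 205 × 1 = 395 ms
Then RT(32) = 395 + 205 × log₂ 32 = 395 + 205 × 5 ≈ 1420.000 ms.

1420 ms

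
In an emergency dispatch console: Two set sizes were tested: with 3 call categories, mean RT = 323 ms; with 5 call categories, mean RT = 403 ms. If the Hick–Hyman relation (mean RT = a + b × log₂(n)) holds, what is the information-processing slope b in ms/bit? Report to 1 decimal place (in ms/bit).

b = (RT₂ − RT₁)/(log₂ n₂ − log₂ n₁) = (403 − 323)/(2.3219 − 1.5850) = 108.553 ms/bit.

108.6 ms/bit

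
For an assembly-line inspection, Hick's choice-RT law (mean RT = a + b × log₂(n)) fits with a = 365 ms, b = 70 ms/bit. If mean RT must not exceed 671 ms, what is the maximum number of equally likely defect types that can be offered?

70·log₂ n ≤ 671 − 365 = 306, giving log₂ n ≤ 4.3714 and n ≤ 20.698. The largest whole number is 20.

20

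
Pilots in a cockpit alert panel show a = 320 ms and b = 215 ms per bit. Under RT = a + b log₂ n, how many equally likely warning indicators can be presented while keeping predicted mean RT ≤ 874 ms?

Information budget: (874 − 320)/215 = 2.5767 bits, so n ≤ 2^2.5767 = 5.966 → at most 5.

5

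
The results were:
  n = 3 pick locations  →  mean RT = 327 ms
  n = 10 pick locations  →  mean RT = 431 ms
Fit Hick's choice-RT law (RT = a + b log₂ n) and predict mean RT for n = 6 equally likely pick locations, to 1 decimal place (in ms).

Fit slope and intercept:
  b = (431 − 327) / (log₂ 10 − log₂ 3) = 104 / (3.3219 − 1.5850) = 59.875 ms/bit
  a = 327 − 59.875 × 1.5850 = 232.101 ms
Then RT(6) = 232.101 + 59.875 × log₂ 6 = 232.101 + 59.875 × 2.5850 ≈ 386.875 ms.

386.9 ms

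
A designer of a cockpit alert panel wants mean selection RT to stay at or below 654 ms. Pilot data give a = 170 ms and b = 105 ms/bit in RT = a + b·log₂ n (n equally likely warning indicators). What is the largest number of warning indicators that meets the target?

Set 170 + 105·log₂ n ≤ 654 → log₂ n ≤ (654 − 170)/105 = 4.6095.
So n ≤ 2^4.6095 = 24.412; the largest integer n is 24.

24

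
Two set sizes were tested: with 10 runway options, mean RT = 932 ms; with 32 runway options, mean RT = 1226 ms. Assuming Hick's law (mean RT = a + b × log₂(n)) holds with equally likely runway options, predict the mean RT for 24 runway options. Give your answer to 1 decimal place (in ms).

1153.3 ms

Solve the two-equation system in a and b:
  b = (1226 − 932) / (log₂ 32 − log₂ 10) = 294 / (5 − 3.3219) = 175.201 ms/bit
  a = 932 − 175.201 × 3.3219 = 349.995 ms
Then RT(24) = 349.995 + 175.201 × log₂ 24 = 349.995 + 175.201 × 4.5850 ≈ 1153.285 ms.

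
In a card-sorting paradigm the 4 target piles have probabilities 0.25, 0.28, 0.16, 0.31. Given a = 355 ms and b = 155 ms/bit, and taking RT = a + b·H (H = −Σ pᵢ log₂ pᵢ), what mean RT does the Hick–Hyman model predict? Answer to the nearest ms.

Entropy contributions −pᵢ log₂ pᵢ: 0.5000, 0.5142, 0.4230, 0.5238; sum H = 1.9610 bits.
RT = a + bH = 355 + 155·1.9610 = 658.96 ms.

659 ms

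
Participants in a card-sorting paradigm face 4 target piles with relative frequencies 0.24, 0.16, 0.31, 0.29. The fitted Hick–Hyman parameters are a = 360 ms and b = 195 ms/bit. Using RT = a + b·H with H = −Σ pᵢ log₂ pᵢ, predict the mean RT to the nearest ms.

742 ms

H = 0.24·log₂(1/0.24) + 0.16·log₂(1/0.16) + 0.31·log₂(1/0.31) + 0.29·log₂(1/0.29) = 1.9588 bits.
RT = 360 + 195 × 1.9588 = 741.98 ms.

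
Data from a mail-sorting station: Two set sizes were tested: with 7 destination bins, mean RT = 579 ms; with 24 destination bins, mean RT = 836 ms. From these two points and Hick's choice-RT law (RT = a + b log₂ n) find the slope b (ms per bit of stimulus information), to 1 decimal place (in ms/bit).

144.6 ms/bit

Slope: b = (836 − 579) / (log₂ 24 − log₂ 7) = 257/1.7776 = 144.576 ms/bit.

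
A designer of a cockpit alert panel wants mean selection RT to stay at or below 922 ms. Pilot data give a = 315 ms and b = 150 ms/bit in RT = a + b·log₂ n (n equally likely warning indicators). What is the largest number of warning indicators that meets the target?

Information budget: (922 − 315)/150 = 4.0467 bits, so n ≤ 2^4.0467 = 16.526 → at most 16.

16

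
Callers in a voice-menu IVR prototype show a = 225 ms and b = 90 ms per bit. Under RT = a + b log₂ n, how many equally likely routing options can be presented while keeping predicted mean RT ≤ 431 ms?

4

Set 225 + 90·log₂ n ≤ 431 → log₂ n ≤ (431 − 225)/90 = 2.2889.
So n ≤ 2^2.2889 = 4.887; the largest integer n is 4.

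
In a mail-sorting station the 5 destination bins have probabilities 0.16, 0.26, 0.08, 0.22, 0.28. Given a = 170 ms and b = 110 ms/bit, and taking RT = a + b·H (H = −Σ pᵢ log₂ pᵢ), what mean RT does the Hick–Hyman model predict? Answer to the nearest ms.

414 ms

Entropy contributions −pᵢ log₂ pᵢ: 0.4230, 0.5053, 0.2915, 0.4806, 0.5142; sum H = 2.2146 bits.
RT = a + bH = 170 + 110·2.2146 = 413.61 ms.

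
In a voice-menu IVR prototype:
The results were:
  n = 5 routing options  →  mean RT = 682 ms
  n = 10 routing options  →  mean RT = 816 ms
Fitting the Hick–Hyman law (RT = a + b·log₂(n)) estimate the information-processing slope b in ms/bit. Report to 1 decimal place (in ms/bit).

134.0 ms/bit

b = (RT₂ − RT₁)/(log₂ n₂ − log₂ n₁) = (816 − 682)/(3.3219 − 2.3219) = 134.000 ms/bit.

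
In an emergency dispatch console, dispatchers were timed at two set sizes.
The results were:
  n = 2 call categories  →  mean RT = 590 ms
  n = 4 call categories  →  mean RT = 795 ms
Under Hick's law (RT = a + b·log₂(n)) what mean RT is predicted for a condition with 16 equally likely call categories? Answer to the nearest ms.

1205 ms

Solve the two-equation system in a and b:
  b = (795 − 590) / (log₂ 4 − log₂ 2) = 205 / (2 − 1) = 205 ms/bit
  a = 590 − 205 × 1 = 385 ms
Then RT(16) = 385 + 205 × log₂ 16 = 385 + 205 × 4 ≈ 1205.000 ms.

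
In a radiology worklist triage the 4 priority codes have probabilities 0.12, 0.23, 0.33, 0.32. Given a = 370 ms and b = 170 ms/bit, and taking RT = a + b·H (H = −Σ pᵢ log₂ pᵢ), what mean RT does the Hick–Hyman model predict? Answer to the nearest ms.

694 ms

Entropy contributions −pᵢ log₂ pᵢ: 0.3671, 0.4877, 0.5278, 0.5260; sum H = 1.9086 bits.
RT = a + bH = 370 + 170·1.9086 = 694.46 ms.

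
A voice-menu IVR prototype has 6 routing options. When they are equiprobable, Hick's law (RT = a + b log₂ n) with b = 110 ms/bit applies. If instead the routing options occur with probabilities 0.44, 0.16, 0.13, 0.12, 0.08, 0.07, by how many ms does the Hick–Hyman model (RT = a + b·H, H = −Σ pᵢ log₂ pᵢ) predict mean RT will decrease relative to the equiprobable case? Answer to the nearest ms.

The RT saving is b·ΔH. Equiprobable H₀ = log₂(6) = 2.5850 bits; with the given probabilities H = 2.2539 bits.
b·(H₀ − H) = 110 × (2.5850 − 2.2539) = 36.41 ms.

36 ms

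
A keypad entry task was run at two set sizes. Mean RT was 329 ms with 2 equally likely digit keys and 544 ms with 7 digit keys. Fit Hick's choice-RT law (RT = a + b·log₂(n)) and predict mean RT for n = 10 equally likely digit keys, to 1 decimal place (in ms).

Fit slope and intercept:
  b = (544 − 329) / (log₂ 7 − log₂ 2) = 215 / (2.8074 − 1) = 118.958 ms/bit
  a = 329 − 118.958 × 1 = 210.042 ms
Then RT(10) = 210.042 + 118.958 × log₂ 10 = 210.042 + 118.958 × 3.3219 ≈ 605.213 ms.

605.2 ms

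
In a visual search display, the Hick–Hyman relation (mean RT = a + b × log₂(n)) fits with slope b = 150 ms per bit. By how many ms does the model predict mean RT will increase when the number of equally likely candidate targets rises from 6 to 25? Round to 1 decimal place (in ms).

The intercept a cancels: ΔRT = b·(log₂ n₂ − log₂ n₁) = b·log₂(n₂/n₁).
log₂(25) − log₂(6) = 4.6439 − 2.5850 = 2.0589.
ΔRT = 150 × 2.0589 = 308.834 ms.

308.8 ms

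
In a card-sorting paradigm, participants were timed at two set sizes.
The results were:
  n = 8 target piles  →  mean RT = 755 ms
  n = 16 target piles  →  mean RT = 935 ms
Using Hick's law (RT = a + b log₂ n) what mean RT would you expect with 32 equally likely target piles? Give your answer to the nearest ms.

Fit slope and intercept:
  b = (935 − 755) / (log₂ 16 − log₂ 8) = 180 / (4 − 3) = 180 ms/bit
  a = 755 − 180 × 3 = 215 ms
Then RT(32) = 215 + 180 × log₂ 32 = 215 + 180 × 5 ≈ 1115.000 ms.

1115 ms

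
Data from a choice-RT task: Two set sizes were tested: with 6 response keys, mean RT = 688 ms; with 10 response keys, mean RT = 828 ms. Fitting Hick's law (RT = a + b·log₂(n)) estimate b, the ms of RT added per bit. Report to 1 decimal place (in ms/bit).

190.0 ms/bit

b = (RT₂ − RT₁)/(log₂ n₂ − log₂ n₁) = (828 − 688)/(3.3219 − 2.5850) = 189.968 ms/bit.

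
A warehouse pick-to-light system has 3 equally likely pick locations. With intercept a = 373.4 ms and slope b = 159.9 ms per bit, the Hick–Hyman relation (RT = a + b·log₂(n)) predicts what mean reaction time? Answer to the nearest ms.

log₂(3) = 1.5850 bits, so RT = 373.4 + 159.9 × 1.5850 ≈ 626.836 ms.

627 ms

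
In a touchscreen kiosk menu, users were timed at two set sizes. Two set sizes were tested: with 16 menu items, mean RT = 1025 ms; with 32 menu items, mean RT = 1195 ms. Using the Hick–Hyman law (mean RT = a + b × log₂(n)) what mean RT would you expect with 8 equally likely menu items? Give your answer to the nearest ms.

855 ms

Solve the two-equation system in a and b:
  b = (1195 − 1025) / (log₂ 32 − log₂ 16) = 170 / (5 − 4) = 170 ms/bit
  a = 1025 − 170 × 4 = 345 ms
Then RT(8) = 345 + 170 × log₂ 8 = 345 + 170 × 3 ≈ 855.000 ms.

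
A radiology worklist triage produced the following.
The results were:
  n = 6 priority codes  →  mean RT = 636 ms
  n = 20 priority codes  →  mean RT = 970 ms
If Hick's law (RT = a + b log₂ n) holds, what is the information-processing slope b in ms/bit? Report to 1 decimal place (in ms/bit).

b = (RT₂ − RT₁)/(log₂ n₂ − log₂ n₁) = (970 − 636)/(4.3219 − 2.5850) = 192.289 ms/bit.

192.3 ms/bit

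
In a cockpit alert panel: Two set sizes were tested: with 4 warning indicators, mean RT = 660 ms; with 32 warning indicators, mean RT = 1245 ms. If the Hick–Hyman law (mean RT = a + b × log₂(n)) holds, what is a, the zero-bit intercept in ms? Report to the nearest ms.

270 ms

Slope: b = (1245 − 660) / (log₂ 32 − log₂ 4) = 585/3.0000 = 195 ms/bit.
Intercept: a = 660 − 195·log₂(4) = 270.000 ms.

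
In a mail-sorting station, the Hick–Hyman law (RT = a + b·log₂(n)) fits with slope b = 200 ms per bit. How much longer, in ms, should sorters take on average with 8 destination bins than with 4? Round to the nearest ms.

Only the slope matters, since a is common to both: ΔRT = b·log₂(n₂/n₁).
log₂(8) − log₂(4) = log₂(8/4) = log₂(2) = 1.
ΔRT = 200 × 1.0000 = 200.000 ms.

200 ms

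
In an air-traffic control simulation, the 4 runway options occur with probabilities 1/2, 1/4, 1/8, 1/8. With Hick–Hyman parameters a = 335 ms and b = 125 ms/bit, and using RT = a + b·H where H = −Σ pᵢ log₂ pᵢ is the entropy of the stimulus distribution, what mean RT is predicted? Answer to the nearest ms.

554 ms

Each term −pᵢ log₂ pᵢ: 0.5·1 + 0.25·2 + 0.125·3 + 0.125·3; summed, H = 1.750 bits.
Mean RT = a + bH = 335 + 125·1.750 = 553.75 ms.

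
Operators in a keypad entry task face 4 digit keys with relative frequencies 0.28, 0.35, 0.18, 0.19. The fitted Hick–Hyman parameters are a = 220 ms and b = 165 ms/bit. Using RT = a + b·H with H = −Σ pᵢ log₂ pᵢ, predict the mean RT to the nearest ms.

Entropy contributions −pᵢ log₂ pᵢ: 0.5142, 0.5301, 0.4453, 0.4552; sum H = 1.9449 bits.
RT = a + bH = 220 + 165·1.9449 = 540.90 ms.

541 ms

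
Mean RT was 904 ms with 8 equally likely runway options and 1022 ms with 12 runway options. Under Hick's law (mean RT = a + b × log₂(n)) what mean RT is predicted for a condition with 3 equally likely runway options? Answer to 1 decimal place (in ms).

Solve the two-equation system in a and b:
  b = (1022 − 904) / (log₂ 12 − log₂ 8) = 118 / (3.5850 − 3) = 201.722 ms/bit
  a = 904 − 201.722 × 3 = 298.833 ms
Then RT(3) = 298.833 + 201.722 × log₂ 3 = 298.833 + 201.722 × 1.5850 ≈ 618.555 ms.

618.6 ms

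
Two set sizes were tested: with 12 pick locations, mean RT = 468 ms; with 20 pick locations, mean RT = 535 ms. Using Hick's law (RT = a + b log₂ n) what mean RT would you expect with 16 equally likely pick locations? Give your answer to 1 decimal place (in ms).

505.7 ms

RT is linear in log₂ n, so two points fix the line:
  b = (535 − 468) / (log₂ 20 − log₂ 12) = 67 / (4.3219 − 3.5850) = 90.913 ms/bit
  a = 468 − 90.913 × 3.5850 = 142.079 ms
Then RT(16) = 142.079 + 90.913 × log₂ 16 = 142.079 + 90.913 × 4 ≈ 505.732 ms.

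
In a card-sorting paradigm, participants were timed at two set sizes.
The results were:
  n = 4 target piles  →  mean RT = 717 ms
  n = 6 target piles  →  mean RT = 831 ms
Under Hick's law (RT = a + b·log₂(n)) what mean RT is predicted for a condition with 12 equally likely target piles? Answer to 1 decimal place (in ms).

With log₂ n on the abscissa the relation is linear; from the two conditions:
  b = (831 − 717) / (log₂ 6 − log₂ 4) = 114 / (2.5850 − 2) = 194.884 ms/bit
  a = 717 − 194.884 × 2 = 327.231 ms
Then RT(12) = 327.231 + 194.884 × log₂ 12 = 327.231 + 194.884 × 3.5850 ≈ 1025.884 ms.

1025.9 ms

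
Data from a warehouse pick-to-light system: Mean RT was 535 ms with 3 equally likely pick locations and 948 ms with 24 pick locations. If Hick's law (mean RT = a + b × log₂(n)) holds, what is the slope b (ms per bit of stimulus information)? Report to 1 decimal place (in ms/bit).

Slope: b = (948 − 535) / (log₂ 24 − log₂ 3) = 413/3.0000 = 137.667 ms/bit.

137.7 ms/bit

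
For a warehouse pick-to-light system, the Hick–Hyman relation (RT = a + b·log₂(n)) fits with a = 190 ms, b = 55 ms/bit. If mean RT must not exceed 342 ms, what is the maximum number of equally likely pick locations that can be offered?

Information budget: (342 − 190)/55 = 2.7636 bits, so n ≤ 2^2.7636 = 6.791 → at most 6.

6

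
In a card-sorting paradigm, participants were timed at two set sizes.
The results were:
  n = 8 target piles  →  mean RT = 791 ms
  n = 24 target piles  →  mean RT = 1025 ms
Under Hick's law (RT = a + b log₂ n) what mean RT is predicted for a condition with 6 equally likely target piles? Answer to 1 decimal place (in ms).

729.7 ms

Solve the two-equation system in a and b:
  b = (1025 − 791) / (log₂ 24 − log₂ 8) = 234 / (4.5850 − 3) = 147.638 ms/bit
  a = 791 − 147.638 × 3 = 348.087 ms
Then RT(6) = 348.087 + 147.638 × log₂ 6 = 348.087 + 147.638 × 2.5850 ≈ 729.725 ms.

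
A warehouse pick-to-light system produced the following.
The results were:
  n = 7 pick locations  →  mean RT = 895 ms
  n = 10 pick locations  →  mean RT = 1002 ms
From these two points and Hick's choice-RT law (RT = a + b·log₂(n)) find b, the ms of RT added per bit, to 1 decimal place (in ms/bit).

207.9 ms/bit

Slope: b = (1002 − 895) / (log₂ 10 − log₂ 7) = 107/0.5146 = 207.939 ms/bit.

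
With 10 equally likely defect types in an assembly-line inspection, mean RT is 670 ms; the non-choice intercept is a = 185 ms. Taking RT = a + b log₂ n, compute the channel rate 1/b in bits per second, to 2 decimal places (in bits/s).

Choice component = 670 − 185 = 485 ms over log₂(10) = 3.3219 bits.
b = 485 / 3.3219 = 146.000 ms/bit, so 1/b = 6.849 bits/s.

6.85 bits/s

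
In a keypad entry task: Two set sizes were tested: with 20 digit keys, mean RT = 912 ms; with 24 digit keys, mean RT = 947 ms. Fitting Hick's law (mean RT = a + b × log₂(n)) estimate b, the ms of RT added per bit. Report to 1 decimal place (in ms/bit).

133.1 ms/bit

Slope: b = (947 − 912) / (log₂ 24 − log₂ 20) = 35/0.2630 = 133.062 ms/bit.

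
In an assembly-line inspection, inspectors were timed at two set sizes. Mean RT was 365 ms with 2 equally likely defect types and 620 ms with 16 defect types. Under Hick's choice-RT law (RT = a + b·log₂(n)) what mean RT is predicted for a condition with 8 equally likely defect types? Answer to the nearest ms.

Solve the two-equation system in a and b:
  b = (620 − 365) / (log₂ 16 − log₂ 2) = 255 / (4 − 1) = 85 ms/bit
  a = 365 − 85 × 1 = 280 ms
Then RT(8) = 280 + 85 × log₂ 8 = 280 + 85 × 3 ≈ 535.000 ms.

535 ms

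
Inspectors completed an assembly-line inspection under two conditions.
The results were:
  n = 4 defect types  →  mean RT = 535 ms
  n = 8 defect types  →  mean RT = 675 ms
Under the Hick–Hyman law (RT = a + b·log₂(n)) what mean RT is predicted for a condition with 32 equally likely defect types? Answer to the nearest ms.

955 ms

Fit slope and intercept:
  b = (675 − 535) / (log₂ 8 − log₂ 4) = 140 / (3 − 2) = 140 ms/bit
  a = 535 − 140 × 2 = 255 ms
Then RT(32) = 255 + 140 × log₂ 32 = 255 + 140 × 5 ≈ 955.000 ms.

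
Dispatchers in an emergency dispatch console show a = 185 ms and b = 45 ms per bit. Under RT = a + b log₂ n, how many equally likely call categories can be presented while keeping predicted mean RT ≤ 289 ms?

45·log₂ n ≤ 289 − 185 = 104, giving log₂ n ≤ 2.3111 and n ≤ 4.963. The largest whole number is 4.

4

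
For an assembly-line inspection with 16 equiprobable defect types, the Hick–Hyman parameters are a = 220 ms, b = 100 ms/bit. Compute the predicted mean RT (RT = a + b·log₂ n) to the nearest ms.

620 ms

log₂(16) = 4 bits, so RT = 220 + 100 × 4 ≈ 620.000 ms.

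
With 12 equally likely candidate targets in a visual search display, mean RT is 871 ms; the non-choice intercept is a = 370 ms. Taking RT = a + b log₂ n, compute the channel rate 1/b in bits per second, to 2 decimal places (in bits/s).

Choice component = 871 − 370 = 501 ms over log₂(12) = 3.5850 bits.
b = 501 / 3.5850 = 139.750 ms/bit, so 1/b = 7.156 bits/s.

7.16 bits/s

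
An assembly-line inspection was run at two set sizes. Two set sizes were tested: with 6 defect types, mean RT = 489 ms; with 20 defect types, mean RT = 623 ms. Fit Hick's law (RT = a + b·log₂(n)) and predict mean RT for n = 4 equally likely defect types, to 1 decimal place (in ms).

Fit slope and intercept:
  b = (623 − 489) / (log₂ 20 − log₂ 6) = 134 / (4.3219 − 2.5850) = 77.146 ms/bit
  a = 489 − 77.146 × 2.5850 = 289.580 ms
Then RT(4) = 289.580 + 77.146 × log₂ 4 = 289.580 + 77.146 × 2 ≈ 443.872 ms.

443.9 ms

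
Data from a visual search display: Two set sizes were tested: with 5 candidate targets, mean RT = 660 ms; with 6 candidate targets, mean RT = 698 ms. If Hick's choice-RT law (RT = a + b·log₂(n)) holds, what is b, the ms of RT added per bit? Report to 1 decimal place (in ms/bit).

Slope: b = (698 − 660) / (log₂ 6 − log₂ 5) = 38/0.2630 = 144.468 ms/bit.

144.5 ms/bit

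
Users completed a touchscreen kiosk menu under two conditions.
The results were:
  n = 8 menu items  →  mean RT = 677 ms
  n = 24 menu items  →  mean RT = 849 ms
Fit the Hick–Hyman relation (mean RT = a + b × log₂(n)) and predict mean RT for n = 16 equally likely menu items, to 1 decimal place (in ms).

785.5 ms

Solve the two-equation system in a and b:
  b = (849 − 677) / (log₂ 24 − log₂ 8) = 172 / (4.5850 − 3) = 108.520 ms/bit
  a = 677 − 108.520 × 3 = 351.440 ms
Then RT(16) = 351.440 + 108.520 × log₂ 16 = 351.440 + 108.520 × 4 ≈ 785.520 ms.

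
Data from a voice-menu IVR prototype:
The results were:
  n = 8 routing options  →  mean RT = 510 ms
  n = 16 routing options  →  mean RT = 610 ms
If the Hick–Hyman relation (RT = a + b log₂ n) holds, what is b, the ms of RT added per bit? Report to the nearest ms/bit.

100 ms/bit

Slope: b = (610 − 510) / (log₂ 16 − log₂ 8) = 100/1.0000 = 100 ms/bit.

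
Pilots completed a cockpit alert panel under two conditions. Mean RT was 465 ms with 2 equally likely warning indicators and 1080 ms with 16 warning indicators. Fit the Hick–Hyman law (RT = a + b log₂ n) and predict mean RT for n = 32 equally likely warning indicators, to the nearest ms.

RT is linear in log₂ n, so two points fix the line:
  b = (1080 − 465) / (log₂ 16 − log₂ 2) = 615 / (4 − 1) = 205 ms/bit
  a = 465 − 205 × 1 = 260 ms
Then RT(32) = 260 + 205 × log₂ 32 = 260 + 205 × 5 ≈ 1285.000 ms.

1285 ms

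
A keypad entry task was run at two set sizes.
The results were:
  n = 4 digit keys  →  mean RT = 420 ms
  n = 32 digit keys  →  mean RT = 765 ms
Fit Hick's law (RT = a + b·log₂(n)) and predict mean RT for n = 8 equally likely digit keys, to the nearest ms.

Solve the two-equation system in a and b:
  b = (765 − 420) / (log₂ 32 − log₂ 4) = 345 / (5 − 2) = 115 ms/bit
  a = 420 − 115 × 2 = 190 ms
Then RT(8) = 190 + 115 × log₂ 8 = 190 + 115 × 3 ≈ 535.000 ms.

535 ms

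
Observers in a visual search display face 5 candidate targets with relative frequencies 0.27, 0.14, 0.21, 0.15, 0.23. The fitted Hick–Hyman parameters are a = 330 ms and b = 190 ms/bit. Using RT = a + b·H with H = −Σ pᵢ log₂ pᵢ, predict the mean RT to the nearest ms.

Entropy contributions −pᵢ log₂ pᵢ: 0.5100, 0.3971, 0.4728, 0.4105, 0.4877; sum H = 2.2782 bits.
RT = a + bH = 330 + 190·2.2782 = 762.85 ms.

763 ms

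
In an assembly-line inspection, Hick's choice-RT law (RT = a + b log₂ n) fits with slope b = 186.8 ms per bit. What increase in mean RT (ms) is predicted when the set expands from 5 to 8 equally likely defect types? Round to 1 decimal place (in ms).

ΔRT = (a + b log₂ n₂) − (a + b log₂ n₁) = b·(log₂ n₂ − log₂ n₁).
log₂(8) − log₂(5) = 3 − 2.3219 = 0.6781.
ΔRT = 186.8 × 0.6781 = 126.664 ms.

126.7 ms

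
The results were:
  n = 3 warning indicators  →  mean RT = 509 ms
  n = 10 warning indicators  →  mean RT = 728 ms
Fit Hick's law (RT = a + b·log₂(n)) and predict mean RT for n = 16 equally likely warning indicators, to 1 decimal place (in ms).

Solve the two-equation system in a and b:
  b = (728 − 509) / (log₂ 10 − log₂ 3) = 219 / (3.3219 − 1.5850) = 126.082 ms/bit
  a = 509 − 126.082 × 1.5850 = 309.165 ms
Then RT(16) = 309.165 + 126.082 × log₂ 16 = 309.165 + 126.082 × 4 ≈ 813.493 ms.

813.5 ms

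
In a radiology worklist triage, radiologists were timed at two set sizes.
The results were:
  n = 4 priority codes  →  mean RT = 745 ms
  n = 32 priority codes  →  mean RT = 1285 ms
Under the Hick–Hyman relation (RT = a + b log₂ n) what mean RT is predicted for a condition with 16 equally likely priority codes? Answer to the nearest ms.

1105 ms

RT is linear in log₂ n, so two points fix the line:
  b = (1285 − 745) / (log₂ 32 − log₂ 4) = 540 / (5 − 2) = 180 ms/bit
  a = 745 − 180 × 2 = 385 ms
Then RT(16) = 385 + 180 × log₂ 16 = 385 + 180 × 4 ≈ 1105.000 ms.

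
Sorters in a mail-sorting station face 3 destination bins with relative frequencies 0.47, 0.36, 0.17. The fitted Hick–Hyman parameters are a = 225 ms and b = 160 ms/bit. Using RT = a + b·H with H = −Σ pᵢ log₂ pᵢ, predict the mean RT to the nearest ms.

461 ms

Entropy contributions −pᵢ log₂ pᵢ: 0.5120, 0.5306, 0.4346; sum H = 1.4772 bits.
RT = a + bH = 225 + 160·1.4772 = 461.35 ms.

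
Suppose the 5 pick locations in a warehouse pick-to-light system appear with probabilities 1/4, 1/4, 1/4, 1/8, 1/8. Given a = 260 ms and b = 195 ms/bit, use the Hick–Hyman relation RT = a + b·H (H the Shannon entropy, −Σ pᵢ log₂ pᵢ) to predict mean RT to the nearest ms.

H = −Σ pᵢ log₂ pᵢ = 0.25·2 + 0.25·2 + 0.25·2 + 0.125·3 + 0.125·3 = 2.250 bits.
RT = 260 + 195 × 2.250 = 698.75 ms.

699 ms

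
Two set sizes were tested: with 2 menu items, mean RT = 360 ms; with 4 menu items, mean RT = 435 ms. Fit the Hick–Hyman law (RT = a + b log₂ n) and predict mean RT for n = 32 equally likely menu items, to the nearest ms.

660 ms

With log₂ n on the abscissa the relation is linear; from the two conditions:
  b = (435 − 360) / (log₂ 4 − log₂ 2) = 75 / (2 − 1) = 75 ms/bit
  a = 360 − 75 × 1 = 285 ms
Then RT(32) = 285 + 75 × log₂ 32 = 285 + 75 × 5 ≈ 660.000 ms.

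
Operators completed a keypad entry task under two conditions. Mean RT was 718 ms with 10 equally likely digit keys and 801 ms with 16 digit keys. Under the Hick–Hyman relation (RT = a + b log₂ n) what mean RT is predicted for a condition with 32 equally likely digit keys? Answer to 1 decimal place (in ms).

With log₂ n on the abscissa the relation is linear; from the two conditions:
  b = (801 − 718) / (log₂ 16 − log₂ 10) = 83 / (4 − 3.3219) = 122.406 ms/bit
  a = 718 − 122.406 × 3.3219 = 311.376 ms
Then RT(32) = 311.376 + 122.406 × log₂ 32 = 311.376 + 122.406 × 5 ≈ 923.406 ms.

923.4 ms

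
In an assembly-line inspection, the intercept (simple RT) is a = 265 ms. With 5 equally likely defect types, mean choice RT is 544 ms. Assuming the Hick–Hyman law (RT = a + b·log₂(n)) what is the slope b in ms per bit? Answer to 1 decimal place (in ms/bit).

120.2 ms/bit

5 alternatives carry log₂ 5 = 2.3219 bits; the choice cost is 544 − 265 = 279 ms, so b = 279/2.3219 = 120.159 ms/bit.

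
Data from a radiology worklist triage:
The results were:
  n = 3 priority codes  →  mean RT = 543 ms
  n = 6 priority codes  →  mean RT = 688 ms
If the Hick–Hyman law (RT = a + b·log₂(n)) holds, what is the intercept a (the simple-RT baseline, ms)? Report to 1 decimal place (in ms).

b = (RT₂ − RT₁)/(log₂ n₂ − log₂ n₁) = (688 − 543)/(2.5850 − 1.5850) = 145.000 ms/bit.
Intercept: a = 543 − 145.000·log₂(3) = 313.180 ms.

313.2 ms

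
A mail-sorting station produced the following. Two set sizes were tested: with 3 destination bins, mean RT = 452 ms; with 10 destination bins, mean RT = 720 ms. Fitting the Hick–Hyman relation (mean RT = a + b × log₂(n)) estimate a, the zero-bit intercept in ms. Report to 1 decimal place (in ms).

b = (RT₂ − RT₁)/(log₂ n₂ − log₂ n₁) = (720 − 452)/(3.3219 − 1.5850) = 154.292 ms/bit.
Intercept: a = 452 − 154.292·log₂(3) = 207.453 ms.

207.5 ms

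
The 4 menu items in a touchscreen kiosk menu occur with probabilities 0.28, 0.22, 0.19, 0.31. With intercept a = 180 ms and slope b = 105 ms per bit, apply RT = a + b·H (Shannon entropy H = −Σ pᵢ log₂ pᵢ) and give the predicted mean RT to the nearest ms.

Entropy contributions −pᵢ log₂ pᵢ: 0.5142, 0.4806, 0.4552, 0.5238; sum H = 1.9738 bits.
RT = a + bH = 180 + 105·1.9738 = 387.25 ms.

387 ms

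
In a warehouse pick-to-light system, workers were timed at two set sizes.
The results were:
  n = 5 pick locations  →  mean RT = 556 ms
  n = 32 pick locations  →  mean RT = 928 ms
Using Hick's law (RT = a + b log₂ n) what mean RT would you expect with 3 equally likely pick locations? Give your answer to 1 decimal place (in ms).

Solve the two-equation system in a and b:
  b = (928 − 556) / (log₂ 32 − log₂ 5) = 372 / (5 − 2.3219) = 138.906 ms/bit
  a = 556 − 138.906 × 2.3219 = 233.470 ms
Then RT(3) = 233.470 + 138.906 × log₂ 3 = 233.470 + 138.906 × 1.5850 ≈ 453.631 ms.

453.6 ms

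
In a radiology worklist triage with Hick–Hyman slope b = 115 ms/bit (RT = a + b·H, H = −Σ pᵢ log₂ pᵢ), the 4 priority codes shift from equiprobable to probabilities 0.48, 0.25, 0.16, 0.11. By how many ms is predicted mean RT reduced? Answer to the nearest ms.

The RT saving is b·ΔH. Equiprobable H₀ = log₂(4) = 2.0000 bits; with the given probabilities H = 1.7816 bits.
b·(H₀ − H) = 115 × (2.0000 − 1.7816) = 25.12 ms.

25 ms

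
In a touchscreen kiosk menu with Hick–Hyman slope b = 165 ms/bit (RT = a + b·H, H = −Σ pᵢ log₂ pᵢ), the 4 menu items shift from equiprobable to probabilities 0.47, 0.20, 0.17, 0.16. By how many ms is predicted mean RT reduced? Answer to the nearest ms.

Equiprobable entropy H₀ = log₂ 4 = 2.0000 bits.
Skewed entropy H = −Σ pᵢ log₂ pᵢ = 1.8339 bits.
ΔRT = b·(H₀ − H) = 165 × 0.1661 = 27.40 ms.

27 ms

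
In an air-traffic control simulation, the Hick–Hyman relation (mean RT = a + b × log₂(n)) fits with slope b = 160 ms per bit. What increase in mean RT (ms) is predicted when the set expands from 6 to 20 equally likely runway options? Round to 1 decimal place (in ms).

Only the slope matters, since a is common to both: ΔRT = b·log₂(n₂/n₁).
log₂(20) − log₂(6) = 4.3219 − 2.5850 = 1.7370.
ΔRT = 160 × 1.7370 = 277.914 ms.

277.9 ms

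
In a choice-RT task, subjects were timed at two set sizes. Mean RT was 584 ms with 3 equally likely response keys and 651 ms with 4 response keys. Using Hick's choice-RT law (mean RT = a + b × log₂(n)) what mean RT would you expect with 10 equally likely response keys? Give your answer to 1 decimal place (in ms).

Solve the two-equation system in a and b:
  b = (651 − 584) / (log₂ 4 − log₂ 3) = 67 / (2 − 1.5850) = 161.431 ms/bit
  a = 584 − 161.431 × 1.5850 = 328.138 ms
Then RT(10) = 328.138 + 161.431 × log₂ 10 = 328.138 + 161.431 × 3.3219 ≈ 864.400 ms.

864.4 ms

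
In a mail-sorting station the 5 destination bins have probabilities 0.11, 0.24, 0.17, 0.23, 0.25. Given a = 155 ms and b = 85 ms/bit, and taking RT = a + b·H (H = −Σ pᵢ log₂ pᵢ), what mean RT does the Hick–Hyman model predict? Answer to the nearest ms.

H = 0.11·log₂(1/0.11) + 0.24·log₂(1/0.24) + 0.17·log₂(1/0.17) + 0.23·log₂(1/0.23) + 0.25·log₂(1/0.25) = 2.2667 bits.
RT = 155 + 85 × 2.2667 = 347.67 ms.

348 ms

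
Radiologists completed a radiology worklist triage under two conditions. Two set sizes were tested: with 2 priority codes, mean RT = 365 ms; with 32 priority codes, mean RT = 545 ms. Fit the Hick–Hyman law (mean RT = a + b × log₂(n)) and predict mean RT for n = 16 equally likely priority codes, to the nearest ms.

Solve the two-equation system in a and b:
  b = (545 − 365) / (log₂ 32 − log₂ 2) = 180 / (5 − 1) = 45 ms/bit
  a = 365 − 45 × 1 = 320 ms
Then RT(16) = 320 + 45 × log₂ 16 = 320 + 45 × 4 ≈ 500.000 ms.

500 ms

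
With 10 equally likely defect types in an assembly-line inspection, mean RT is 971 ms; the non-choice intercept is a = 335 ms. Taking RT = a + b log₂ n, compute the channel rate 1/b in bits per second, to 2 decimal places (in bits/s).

5.22 bits/s

b = (971 − 335)/log₂ 10 = 636/3.3219 = 191.455 ms per bit = 0.19146 s/bit; the reciprocal is 5.223 bits/s.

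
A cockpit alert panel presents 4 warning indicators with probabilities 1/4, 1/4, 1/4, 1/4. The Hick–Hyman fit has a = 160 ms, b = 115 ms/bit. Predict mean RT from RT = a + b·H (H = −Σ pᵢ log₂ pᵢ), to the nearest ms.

390 ms

Each term −pᵢ log₂ pᵢ: 0.25·2 + 0.25·2 + 0.25·2 + 0.25·2; summed, H = 2.000 bits.
Mean RT = a + bH = 160 + 115·2.000 = 390.00 ms.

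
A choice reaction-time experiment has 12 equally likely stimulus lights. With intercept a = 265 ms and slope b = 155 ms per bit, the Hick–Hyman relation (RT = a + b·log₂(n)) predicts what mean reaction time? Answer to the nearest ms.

log₂(12) = 3.5850 bits, so RT = 265 + 155 × 3.5850 ≈ 820.669 ms.

821 ms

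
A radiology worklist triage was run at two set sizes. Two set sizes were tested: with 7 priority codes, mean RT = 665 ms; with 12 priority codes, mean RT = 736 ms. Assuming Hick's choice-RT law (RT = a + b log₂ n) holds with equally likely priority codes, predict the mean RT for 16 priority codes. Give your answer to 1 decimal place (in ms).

Solve the two-equation system in a and b:
  b = (736 − 665) / (log₂ 12 − log₂ 7) = 71 / (3.5850 − 2.8074) = 91.306 ms/bit
  a = 665 − 91.306 × 2.8074 = 408.673 ms
Then RT(16) = 408.673 + 91.306 × log₂ 16 = 408.673 + 91.306 × 4 ≈ 773.895 ms.

773.9 ms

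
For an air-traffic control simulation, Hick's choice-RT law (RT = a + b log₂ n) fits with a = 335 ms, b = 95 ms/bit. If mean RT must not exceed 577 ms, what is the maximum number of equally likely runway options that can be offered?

5

95·log₂ n ≤ 577 − 335 = 242, giving log₂ n ≤ 2.5474 and n ≤ 5.846. The largest whole number is 5.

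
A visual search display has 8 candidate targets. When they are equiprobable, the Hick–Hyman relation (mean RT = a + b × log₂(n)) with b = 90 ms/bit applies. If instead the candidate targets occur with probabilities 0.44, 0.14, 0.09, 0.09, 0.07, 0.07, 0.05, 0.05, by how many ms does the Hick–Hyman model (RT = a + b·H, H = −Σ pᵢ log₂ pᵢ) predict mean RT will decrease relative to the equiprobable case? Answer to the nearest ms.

Equiprobable entropy H₀ = log₂ 8 = 3.0000 bits.
Skewed entropy H = −Σ pᵢ log₂ pᵢ = 2.5129 bits.
ΔRT = b·(H₀ − H) = 90 × 0.4871 = 43.84 ms.

44 ms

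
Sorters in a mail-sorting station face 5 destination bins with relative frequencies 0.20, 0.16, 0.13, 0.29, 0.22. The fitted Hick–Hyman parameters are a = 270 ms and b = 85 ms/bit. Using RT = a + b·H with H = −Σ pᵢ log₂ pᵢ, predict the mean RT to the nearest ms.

463 ms

H = 0.20·log₂(1/0.20) + 0.16·log₂(1/0.16) + 0.13·log₂(1/0.13) + 0.29·log₂(1/0.29) + 0.22·log₂(1/0.22) = 2.2685 bits.
RT = 270 + 85 × 2.2685 = 462.82 ms.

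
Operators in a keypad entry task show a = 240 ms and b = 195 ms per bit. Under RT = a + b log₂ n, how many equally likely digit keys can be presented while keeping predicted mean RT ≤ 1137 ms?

Information budget: (1137 − 240)/195 = 4.6000 bits, so n ≤ 2^4.6000 = 24.251 → at most 24.

24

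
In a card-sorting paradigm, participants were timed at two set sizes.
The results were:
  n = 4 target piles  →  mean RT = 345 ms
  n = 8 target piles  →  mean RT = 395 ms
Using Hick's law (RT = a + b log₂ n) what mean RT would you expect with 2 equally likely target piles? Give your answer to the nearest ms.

295 ms

Solve the two-equation system in a and b:
  b = (395 − 345) / (log₂ 8 − log₂ 4) = 50 / (3 − 2) = 50 ms/bit
  a = 345 − 50 × 2 = 245 ms
Then RT(2) = 245 + 50 × log₂ 2 = 245 + 50 × 1 ≈ 295.000 ms.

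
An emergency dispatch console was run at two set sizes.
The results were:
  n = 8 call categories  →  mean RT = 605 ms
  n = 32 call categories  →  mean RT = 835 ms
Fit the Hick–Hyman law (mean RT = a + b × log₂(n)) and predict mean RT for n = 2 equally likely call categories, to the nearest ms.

RT is linear in log₂ n, so two points fix the line:
  b = (835 − 605) / (log₂ 32 − log₂ 8) = 230 / (5 − 3) = 115 ms/bit
  a = 605 − 115 × 3 = 260 ms
Then RT(2) = 260 + 115 × log₂ 2 = 260 + 115 × 1 ≈ 375.000 ms.

375 ms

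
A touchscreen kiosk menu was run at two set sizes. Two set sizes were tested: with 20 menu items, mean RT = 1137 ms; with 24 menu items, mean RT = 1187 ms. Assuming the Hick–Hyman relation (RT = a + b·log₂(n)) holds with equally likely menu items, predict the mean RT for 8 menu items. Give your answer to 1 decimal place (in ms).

With log₂ n on the abscissa the relation is linear; from the two conditions:
  b = (1187 − 1137) / (log₂ 24 − log₂ 20) = 50 / (4.5850 − 4.3219) = 190.089 ms/bit
  a = 1137 − 190.089 × 4.3219 = 315.448 ms
Then RT(8) = 315.448 + 190.089 × log₂ 8 = 315.448 + 190.089 × 3 ≈ 885.716 ms.

885.7 ms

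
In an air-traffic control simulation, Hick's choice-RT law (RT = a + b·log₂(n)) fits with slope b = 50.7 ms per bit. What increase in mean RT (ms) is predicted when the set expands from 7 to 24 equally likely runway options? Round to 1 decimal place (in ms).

90.1 ms

Only the slope matters, since a is common to both: ΔRT = b·log₂(n₂/n₁).
log₂(24) − log₂(7) = 4.5850 − 2.8074 = 1.7776.
ΔRT = 50.7 × 1.7776 = 90.125 ms.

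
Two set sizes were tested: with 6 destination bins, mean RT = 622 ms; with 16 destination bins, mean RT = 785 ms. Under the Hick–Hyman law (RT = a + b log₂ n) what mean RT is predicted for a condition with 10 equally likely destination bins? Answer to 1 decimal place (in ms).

706.9 ms

Fit slope and intercept:
  b = (785 − 622) / (log₂ 16 − log₂ 6) = 163 / (4 − 2.5850) = 115.191 ms/bit
  a = 622 − 115.191 × 2.5850 = 324.235 ms
Then RT(10) = 324.235 + 115.191 × log₂ 10 = 324.235 + 115.191 × 3.3219 ≈ 706.892 ms.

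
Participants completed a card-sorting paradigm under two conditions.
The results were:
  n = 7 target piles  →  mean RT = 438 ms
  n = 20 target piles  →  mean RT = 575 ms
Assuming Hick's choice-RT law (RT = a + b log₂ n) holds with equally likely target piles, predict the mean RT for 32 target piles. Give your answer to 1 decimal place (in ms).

RT is linear in log₂ n, so two points fix the line:
  b = (575 − 438) / (log₂ 20 − log₂ 7) = 137 / (4.3219 − 2.8074) = 90.455 ms/bit
  a = 438 − 90.455 × 2.8074 = 184.062 ms
Then RT(32) = 184.062 + 90.455 × log₂ 32 = 184.062 + 90.455 × 5 ≈ 636.335 ms.

636.3 ms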